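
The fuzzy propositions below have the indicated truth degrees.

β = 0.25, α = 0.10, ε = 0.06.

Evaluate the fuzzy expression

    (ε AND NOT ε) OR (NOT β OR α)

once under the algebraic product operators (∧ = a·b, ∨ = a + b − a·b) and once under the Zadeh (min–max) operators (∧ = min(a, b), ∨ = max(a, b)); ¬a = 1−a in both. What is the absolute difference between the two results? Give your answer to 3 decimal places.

0.038

Under algebraic product:
  NOT ε = 1 − 0.0600 = 0.9400
  ε AND NOT ε = a·b on (0.0600, 0.9400) = 0.0564
  NOT β = 1 − 0.2500 = 0.7500
  NOT β OR α = a + b − a·b on (0.7500, 0.1000) = 0.7750
  (ε AND NOT ε) OR (NOT β OR α) = a + b − a·b on (0.0564, 0.7750) = 0.7877
  → value = 0.7877
Under Zadeh (min–max):
  NOT ε = 1 − 0.06 = 0.94
  ε AND NOT ε = min(a, b) on (0.06, 0.94) = 0.06
  NOT β = 1 − 0.25 = 0.75
  NOT β OR α = max(a, b) on (0.75, 0.10) = 0.75
  (ε AND NOT ε) OR (NOT β OR α) = max(a, b) on (0.06, 0.75) = 0.75
  → value = 0.7500
|0.7877 − 0.7500| = 0.038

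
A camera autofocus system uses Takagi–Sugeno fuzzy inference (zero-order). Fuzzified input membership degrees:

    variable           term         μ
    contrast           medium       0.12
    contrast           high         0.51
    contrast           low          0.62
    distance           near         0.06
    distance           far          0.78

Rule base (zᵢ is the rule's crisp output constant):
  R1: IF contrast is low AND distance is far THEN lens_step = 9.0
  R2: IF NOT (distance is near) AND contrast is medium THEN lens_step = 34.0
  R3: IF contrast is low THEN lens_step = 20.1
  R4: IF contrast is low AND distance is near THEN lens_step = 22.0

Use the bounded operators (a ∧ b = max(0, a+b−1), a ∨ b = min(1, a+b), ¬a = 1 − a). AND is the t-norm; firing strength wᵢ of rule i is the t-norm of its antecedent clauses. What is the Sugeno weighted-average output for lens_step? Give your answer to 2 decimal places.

16.76

R1 (z=9.0): low=0.62, far=0.78; AND[max(0, a+b−1)] → w = 0.40
R2 (z=34.0): ¬near=1−0.06=0.94, medium=0.12; AND[max(0, a+b−1)] → w = 0.06
R3 (z=20.1): low=0.62 → w = 0.62
R4 (z=22.0): low=0.62, near=0.06; AND[max(0, a+b−1)] → w = 0.00
Weighted average = (0.40·9.0 + 0.06·34.0 + 0.62·20.1 + 0.00·22.0) / (0.40 + 0.06 + 0.62 + 0.00)
  = 18.1020 / 1.0800 = 16.76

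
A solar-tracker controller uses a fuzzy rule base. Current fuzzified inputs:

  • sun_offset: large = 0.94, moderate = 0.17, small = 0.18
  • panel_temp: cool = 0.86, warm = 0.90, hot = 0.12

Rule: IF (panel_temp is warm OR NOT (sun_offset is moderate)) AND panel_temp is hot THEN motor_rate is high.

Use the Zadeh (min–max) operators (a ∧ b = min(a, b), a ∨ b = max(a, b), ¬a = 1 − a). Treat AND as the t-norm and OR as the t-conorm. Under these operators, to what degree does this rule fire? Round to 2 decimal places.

firing strength: (warm=0.90 OR ¬moderate=1−0.17=0.83) = 0.90; AND[min(a, b)] with hot=0.12 → w = 0.12

0.12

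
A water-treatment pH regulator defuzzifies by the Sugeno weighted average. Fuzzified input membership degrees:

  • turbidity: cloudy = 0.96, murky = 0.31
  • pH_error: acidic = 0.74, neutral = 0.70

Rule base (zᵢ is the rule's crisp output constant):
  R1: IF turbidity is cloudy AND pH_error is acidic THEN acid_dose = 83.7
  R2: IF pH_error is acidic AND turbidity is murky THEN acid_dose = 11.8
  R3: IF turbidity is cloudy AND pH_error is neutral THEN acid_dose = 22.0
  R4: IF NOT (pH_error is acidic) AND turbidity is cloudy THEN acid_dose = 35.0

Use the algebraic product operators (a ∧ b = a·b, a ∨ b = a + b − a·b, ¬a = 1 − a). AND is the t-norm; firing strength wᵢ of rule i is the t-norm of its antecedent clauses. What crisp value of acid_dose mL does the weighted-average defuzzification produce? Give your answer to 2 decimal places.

R1 (z=83.7): cloudy=0.96, acidic=0.74; AND[a·b] → w = 0.7104
R2 (z=11.8): acidic=0.74, murky=0.31; AND[a·b] → w = 0.2294
R3 (z=22.0): cloudy=0.96, neutral=0.70; AND[a·b] → w = 0.6720
R4 (z=35.0): ¬acidic=1−0.74=0.26, cloudy=0.96; AND[a·b] → w = 0.2496
Weighted average = (0.7104·83.7 + 0.2294·11.8 + 0.6720·22.0 + 0.2496·35.0) / (0.7104 + 0.2294 + 0.6720 + 0.2496)
  = 85.6874 / 1.8614 = 46.03

46.03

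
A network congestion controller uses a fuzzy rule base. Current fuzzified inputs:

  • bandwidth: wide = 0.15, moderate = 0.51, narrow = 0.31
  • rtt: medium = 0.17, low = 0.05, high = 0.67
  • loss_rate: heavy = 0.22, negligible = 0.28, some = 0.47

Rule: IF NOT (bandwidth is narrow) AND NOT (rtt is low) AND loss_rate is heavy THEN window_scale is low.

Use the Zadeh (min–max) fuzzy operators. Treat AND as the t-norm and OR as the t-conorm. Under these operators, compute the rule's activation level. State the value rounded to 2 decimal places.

firing strength: ¬narrow=1−0.31=0.69, ¬low=1−0.05=0.95, heavy=0.22; AND[min(a, b)] → w = 0.22

0.22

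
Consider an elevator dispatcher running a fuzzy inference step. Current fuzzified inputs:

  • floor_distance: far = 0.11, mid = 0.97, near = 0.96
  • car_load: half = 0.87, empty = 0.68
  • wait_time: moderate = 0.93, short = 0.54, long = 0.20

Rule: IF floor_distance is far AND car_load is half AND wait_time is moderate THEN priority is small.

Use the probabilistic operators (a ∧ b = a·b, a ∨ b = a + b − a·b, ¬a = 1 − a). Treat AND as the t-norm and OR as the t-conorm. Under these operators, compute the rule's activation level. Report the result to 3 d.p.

0.089

firing strength: far=0.11, half=0.87, moderate=0.93; AND[a·b] → w = 0.0890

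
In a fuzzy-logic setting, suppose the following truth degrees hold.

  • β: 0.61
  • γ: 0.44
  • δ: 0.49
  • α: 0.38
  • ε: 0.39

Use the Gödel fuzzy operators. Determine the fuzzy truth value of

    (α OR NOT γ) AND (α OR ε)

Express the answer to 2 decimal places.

NOT γ = 1 − 0.44 = 0.56
α OR NOT γ = max(a, b) on (0.38, 0.56) = 0.56
α OR ε = max(a, b) on (0.38, 0.39) = 0.39
(α OR NOT γ) AND (α OR ε) = min(a, b) on (0.56, 0.39) = 0.39

0.39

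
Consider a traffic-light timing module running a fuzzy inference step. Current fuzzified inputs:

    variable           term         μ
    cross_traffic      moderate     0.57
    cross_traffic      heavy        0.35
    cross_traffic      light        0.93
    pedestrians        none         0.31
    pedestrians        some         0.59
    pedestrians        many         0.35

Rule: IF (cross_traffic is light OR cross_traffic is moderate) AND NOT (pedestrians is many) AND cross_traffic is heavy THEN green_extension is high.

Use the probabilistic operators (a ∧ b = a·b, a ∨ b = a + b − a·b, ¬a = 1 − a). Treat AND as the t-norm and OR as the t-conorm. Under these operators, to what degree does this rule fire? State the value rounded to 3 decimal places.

0.221

firing strength: (light=0.93 OR moderate=0.57) = 0.9699; AND[a·b] with ¬many=1−0.35=0.65, heavy=0.35 → w = 0.2207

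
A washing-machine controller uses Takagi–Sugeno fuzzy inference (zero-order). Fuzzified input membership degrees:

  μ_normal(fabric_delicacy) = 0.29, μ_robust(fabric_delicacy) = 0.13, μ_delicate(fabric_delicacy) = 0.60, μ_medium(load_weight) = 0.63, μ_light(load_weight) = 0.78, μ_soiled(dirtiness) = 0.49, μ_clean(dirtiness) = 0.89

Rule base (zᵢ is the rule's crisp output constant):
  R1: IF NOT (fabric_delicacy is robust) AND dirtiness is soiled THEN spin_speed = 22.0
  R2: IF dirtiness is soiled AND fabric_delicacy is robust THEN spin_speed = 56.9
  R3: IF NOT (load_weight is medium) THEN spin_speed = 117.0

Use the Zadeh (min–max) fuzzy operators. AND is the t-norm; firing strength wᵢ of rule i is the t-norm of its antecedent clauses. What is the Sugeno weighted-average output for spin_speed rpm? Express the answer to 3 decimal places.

62.088

R1 (z=22.0): ¬robust=1−0.13=0.87, soiled=0.49; AND[min(a, b)] → w = 0.49
R2 (z=56.9): soiled=0.49, robust=0.13; AND[min(a, b)] → w = 0.13
R3 (z=117.0): ¬medium=1−0.63=0.37 → w = 0.37
Weighted average = (0.49·22.0 + 0.13·56.9 + 0.37·117.0) / (0.49 + 0.13 + 0.37)
  = 61.4670 / 0.9900 = 62.088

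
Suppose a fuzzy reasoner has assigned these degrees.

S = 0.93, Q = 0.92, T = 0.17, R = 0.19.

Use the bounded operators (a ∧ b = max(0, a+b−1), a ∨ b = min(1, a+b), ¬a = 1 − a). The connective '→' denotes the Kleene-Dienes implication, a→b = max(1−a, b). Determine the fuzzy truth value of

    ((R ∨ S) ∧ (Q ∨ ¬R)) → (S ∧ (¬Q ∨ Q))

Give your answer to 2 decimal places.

R ∨ S = min(1, a+b) on (0.19, 0.93) = 1.00
¬R = 1 − 0.19 = 0.81
Q ∨ ¬R = min(1, a+b) on (0.92, 0.81) = 1.00
(R ∨ S) ∧ (Q ∨ ¬R) = max(0, a+b−1) on (1.00, 1.00) = 1.00
¬Q = 1 − 0.92 = 0.08
¬Q ∨ Q = min(1, a+b) on (0.08, 0.92) = 1.00
S ∧ (¬Q ∨ Q) = max(0, a+b−1) on (0.93, 1.00) = 0.93
((R ∨ S) ∧ (Q ∨ ¬R)) → (S ∧ (¬Q ∨ Q))  [Kleene-Dienes: max(1−a, b)] with a=1.00, b=0.93 → 0.93

0.93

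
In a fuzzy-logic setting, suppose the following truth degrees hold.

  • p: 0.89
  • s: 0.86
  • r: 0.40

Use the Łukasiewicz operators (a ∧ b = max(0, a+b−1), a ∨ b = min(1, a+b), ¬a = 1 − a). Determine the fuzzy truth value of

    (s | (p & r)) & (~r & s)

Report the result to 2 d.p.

0.46

p & r = max(0, a+b−1) on (0.89, 0.40) = 0.29
s | (p & r) = min(1, a+b) on (0.86, 0.29) = 1.00
~r = 1 − 0.40 = 0.60
~r & s = max(0, a+b−1) on (0.60, 0.86) = 0.46
(s | (p & r)) & (~r & s) = max(0, a+b−1) on (1.00, 0.46) = 0.46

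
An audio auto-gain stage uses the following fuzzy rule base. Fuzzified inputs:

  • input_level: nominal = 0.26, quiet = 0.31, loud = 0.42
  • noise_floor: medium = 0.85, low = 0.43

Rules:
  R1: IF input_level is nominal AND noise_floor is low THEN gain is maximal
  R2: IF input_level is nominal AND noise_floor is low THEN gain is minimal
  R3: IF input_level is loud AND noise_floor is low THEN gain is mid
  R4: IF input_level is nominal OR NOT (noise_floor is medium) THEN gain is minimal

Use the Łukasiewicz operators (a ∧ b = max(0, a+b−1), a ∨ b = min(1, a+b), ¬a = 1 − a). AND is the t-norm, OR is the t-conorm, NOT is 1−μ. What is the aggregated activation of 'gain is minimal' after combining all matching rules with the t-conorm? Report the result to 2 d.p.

R1: nominal=0.26, low=0.43; AND[max(0, a+b−1)] → w = 0.00
R2: nominal=0.26, low=0.43; AND[max(0, a+b−1)] → w = 0.00
R3: loud=0.42, low=0.43; AND[max(0, a+b−1)] → w = 0.00
R4: nominal=0.26, ¬medium=1−0.85=0.15; OR[min(1, a+b)] → w = 0.41
Rules with consequent 'minimal': {R2, R4} → strengths 0.00, 0.41
Aggregate via t-conorm [min(1, a+b)]: 0.41

0.41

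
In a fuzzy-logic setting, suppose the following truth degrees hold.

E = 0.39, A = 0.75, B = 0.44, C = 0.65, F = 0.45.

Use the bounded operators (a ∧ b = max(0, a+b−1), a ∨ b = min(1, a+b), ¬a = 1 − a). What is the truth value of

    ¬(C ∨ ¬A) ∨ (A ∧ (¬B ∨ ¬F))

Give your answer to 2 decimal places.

¬A = 1 − 0.75 = 0.25
C ∨ ¬A = min(1, a+b) on (0.65, 0.25) = 0.90
¬(C ∨ ¬A) = 1 − 0.90 = 0.10
¬B = 1 − 0.44 = 0.56
¬F = 1 − 0.45 = 0.55
¬B ∨ ¬F = min(1, a+b) on (0.56, 0.55) = 1.00
A ∧ (¬B ∨ ¬F) = max(0, a+b−1) on (0.75, 1.00) = 0.75
¬(C ∨ ¬A) ∨ (A ∧ (¬B ∨ ¬F)) = min(1, a+b) on (0.10, 0.75) = 0.85

0.85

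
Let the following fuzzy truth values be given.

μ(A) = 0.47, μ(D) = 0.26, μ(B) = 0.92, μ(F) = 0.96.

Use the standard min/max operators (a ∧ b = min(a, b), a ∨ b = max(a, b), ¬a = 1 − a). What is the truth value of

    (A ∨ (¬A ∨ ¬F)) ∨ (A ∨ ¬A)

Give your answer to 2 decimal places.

0.53

¬A = 1 − 0.47 = 0.53
¬F = 1 − 0.96 = 0.04
¬A ∨ ¬F = max(a, b) on (0.53, 0.04) = 0.53
A ∨ (¬A ∨ ¬F) = max(a, b) on (0.47, 0.53) = 0.53
¬A = 1 − 0.47 = 0.53
A ∨ ¬A = max(a, b) on (0.47, 0.53) = 0.53
(A ∨ (¬A ∨ ¬F)) ∨ (A ∨ ¬A) = max(a, b) on (0.53, 0.53) = 0.53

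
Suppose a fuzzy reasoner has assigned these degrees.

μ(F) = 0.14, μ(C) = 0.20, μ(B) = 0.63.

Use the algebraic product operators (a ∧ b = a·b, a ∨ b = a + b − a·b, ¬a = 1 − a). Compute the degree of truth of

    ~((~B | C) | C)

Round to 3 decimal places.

0.403

~B = 1 − 0.6300 = 0.3700
~B | C = a + b − a·b on (0.3700, 0.2000) = 0.4960
(~B | C) | C = a + b − a·b on (0.4960, 0.2000) = 0.5968
~((~B | C) | C) = 1 − 0.5968 = 0.4032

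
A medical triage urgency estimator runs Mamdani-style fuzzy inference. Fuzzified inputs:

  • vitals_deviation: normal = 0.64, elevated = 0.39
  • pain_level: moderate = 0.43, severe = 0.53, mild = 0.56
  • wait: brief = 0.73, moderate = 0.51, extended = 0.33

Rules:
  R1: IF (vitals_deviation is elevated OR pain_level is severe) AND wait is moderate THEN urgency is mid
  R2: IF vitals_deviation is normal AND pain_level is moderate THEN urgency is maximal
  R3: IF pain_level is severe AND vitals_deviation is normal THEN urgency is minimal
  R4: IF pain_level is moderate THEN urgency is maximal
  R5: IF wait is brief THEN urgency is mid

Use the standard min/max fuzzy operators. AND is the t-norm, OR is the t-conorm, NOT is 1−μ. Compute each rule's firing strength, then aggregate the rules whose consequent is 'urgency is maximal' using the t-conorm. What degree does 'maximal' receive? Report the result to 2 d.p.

0.43

R1: (elevated=0.39 OR severe=0.53) = 0.53; AND[min(a, b)] with moderate=0.51 → w = 0.51
R2: normal=0.64, moderate=0.43; AND[min(a, b)] → w = 0.43
R3: severe=0.53, normal=0.64; AND[min(a, b)] → w = 0.53
R4: moderate=0.43 → w = 0.43
R5: brief=0.73 → w = 0.73
Rules with consequent 'maximal': {R2, R4} → strengths 0.43, 0.43
Aggregate via t-conorm [max(a, b)]: 0.43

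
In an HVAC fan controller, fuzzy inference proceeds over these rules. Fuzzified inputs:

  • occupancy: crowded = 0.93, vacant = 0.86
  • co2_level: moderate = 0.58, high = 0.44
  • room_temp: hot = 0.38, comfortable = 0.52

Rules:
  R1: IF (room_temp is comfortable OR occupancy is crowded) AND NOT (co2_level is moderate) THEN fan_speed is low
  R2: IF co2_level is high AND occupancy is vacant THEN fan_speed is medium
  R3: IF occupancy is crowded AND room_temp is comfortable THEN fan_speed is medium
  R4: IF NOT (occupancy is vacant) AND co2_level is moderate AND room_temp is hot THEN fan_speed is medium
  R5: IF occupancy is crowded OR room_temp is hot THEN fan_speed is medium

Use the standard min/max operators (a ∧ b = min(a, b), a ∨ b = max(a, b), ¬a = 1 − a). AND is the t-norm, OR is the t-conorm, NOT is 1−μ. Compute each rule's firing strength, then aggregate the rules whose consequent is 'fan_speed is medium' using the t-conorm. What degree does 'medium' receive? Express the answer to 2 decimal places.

0.93

R1: (comfortable=0.52 OR crowded=0.93) = 0.93; AND[min(a, b)] with ¬moderate=1−0.58=0.42 → w = 0.42
R2: high=0.44, vacant=0.86; AND[min(a, b)] → w = 0.44
R3: crowded=0.93, comfortable=0.52; AND[min(a, b)] → w = 0.52
R4: ¬vacant=1−0.86=0.14, moderate=0.58, hot=0.38; AND[min(a, b)] → w = 0.14
R5: crowded=0.93, hot=0.38; OR[max(a, b)] → w = 0.93
Rules with consequent 'medium': {R2, R3, R4, R5} → strengths 0.44, 0.52, 0.14, 0.93
Aggregate via t-conorm [max(a, b)]: 0.93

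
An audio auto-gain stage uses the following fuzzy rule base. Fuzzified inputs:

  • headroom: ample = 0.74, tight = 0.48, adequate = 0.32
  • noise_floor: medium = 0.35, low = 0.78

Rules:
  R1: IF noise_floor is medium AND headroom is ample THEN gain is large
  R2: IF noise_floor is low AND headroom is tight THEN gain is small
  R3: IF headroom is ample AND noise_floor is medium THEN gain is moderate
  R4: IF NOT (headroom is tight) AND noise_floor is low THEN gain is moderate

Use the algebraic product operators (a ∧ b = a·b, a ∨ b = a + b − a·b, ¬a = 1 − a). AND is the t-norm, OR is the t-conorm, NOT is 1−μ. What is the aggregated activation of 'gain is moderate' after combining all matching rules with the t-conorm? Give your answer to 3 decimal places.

0.560

R1: medium=0.35, ample=0.74; AND[a·b] → w = 0.2590
R2: low=0.78, tight=0.48; AND[a·b] → w = 0.3744
R3: ample=0.74, medium=0.35; AND[a·b] → w = 0.2590
R4: ¬tight=1−0.48=0.52, low=0.78; AND[a·b] → w = 0.4056
Rules with consequent 'moderate': {R3, R4} → strengths 0.2590, 0.4056
Aggregate via t-conorm [a + b − a·b]: 0.5595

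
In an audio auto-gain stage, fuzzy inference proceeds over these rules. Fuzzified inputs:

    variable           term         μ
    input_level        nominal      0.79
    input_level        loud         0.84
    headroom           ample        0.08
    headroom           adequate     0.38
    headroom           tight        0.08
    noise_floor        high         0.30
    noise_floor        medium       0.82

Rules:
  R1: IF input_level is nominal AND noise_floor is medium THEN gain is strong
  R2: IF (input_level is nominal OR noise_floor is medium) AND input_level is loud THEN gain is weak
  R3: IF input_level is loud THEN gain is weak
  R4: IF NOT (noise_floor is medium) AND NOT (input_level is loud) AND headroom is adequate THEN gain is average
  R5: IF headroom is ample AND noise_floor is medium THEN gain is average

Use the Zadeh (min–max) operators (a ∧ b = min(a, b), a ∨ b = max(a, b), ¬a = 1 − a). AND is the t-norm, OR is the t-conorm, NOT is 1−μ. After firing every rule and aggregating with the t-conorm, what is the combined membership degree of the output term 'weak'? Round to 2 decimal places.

R1: nominal=0.79, medium=0.82; AND[min(a, b)] → w = 0.79
R2: (nominal=0.79 OR medium=0.82) = 0.82; AND[min(a, b)] with loud=0.84 → w = 0.82
R3: loud=0.84 → w = 0.84
R4: ¬medium=1−0.82=0.18, ¬loud=1−0.84=0.16, adequate=0.38; AND[min(a, b)] → w = 0.16
R5: ample=0.08, medium=0.82; AND[min(a, b)] → w = 0.08
Rules with consequent 'weak': {R2, R3} → strengths 0.82, 0.84
Aggregate via t-conorm [max(a, b)]: 0.84

0.84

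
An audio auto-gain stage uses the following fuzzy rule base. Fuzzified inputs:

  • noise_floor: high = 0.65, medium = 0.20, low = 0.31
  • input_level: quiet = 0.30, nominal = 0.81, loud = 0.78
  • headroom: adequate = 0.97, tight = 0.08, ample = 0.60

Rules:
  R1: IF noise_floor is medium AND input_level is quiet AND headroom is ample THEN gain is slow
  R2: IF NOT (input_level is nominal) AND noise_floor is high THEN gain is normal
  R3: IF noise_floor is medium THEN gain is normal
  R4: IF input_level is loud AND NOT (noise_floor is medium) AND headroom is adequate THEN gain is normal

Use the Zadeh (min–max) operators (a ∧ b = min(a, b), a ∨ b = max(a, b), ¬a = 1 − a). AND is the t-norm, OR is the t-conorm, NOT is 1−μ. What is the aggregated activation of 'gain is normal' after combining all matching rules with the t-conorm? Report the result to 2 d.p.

R1: medium=0.20, quiet=0.30, ample=0.60; AND[min(a, b)] → w = 0.20
R2: ¬nominal=1−0.81=0.19, high=0.65; AND[min(a, b)] → w = 0.19
R3: medium=0.20 → w = 0.20
R4: loud=0.78, ¬medium=1−0.20=0.80, adequate=0.97; AND[min(a, b)] → w = 0.78
Rules with consequent 'normal': {R2, R3, R4} → strengths 0.19, 0.20, 0.78
Aggregate via t-conorm [max(a, b)]: 0.78

0.78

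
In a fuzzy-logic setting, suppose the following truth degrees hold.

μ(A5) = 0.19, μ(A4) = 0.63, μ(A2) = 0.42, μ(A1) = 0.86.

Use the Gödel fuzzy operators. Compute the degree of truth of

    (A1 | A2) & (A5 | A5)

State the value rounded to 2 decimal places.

0.19

A1 | A2 = max(a, b) on (0.86, 0.42) = 0.86
A5 | A5 = max(a, b) on (0.19, 0.19) = 0.19
(A1 | A2) & (A5 | A5) = min(a, b) on (0.86, 0.19) = 0.19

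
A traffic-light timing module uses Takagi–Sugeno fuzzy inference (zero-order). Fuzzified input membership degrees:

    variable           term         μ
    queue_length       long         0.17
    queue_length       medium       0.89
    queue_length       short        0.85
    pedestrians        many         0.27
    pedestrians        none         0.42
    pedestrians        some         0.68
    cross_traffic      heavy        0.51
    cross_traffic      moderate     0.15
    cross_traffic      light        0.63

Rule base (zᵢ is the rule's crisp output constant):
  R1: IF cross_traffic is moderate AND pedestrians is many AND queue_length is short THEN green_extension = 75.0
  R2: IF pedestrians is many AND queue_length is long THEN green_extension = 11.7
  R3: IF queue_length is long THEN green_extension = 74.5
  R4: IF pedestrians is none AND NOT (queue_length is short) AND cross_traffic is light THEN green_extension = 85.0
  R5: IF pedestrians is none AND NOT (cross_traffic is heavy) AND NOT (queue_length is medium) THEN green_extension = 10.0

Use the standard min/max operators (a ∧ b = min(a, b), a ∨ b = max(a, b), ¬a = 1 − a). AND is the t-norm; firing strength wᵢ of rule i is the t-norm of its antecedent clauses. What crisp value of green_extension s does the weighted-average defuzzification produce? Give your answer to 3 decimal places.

R1 (z=75.0): moderate=0.15, many=0.27, short=0.85; AND[min(a, b)] → w = 0.15
R2 (z=11.7): many=0.27, long=0.17; AND[min(a, b)] → w = 0.17
R3 (z=74.5): long=0.17 → w = 0.17
R4 (z=85.0): none=0.42, ¬short=1−0.85=0.15, light=0.63; AND[min(a, b)] → w = 0.15
R5 (z=10.0): none=0.42, ¬heavy=1−0.51=0.49, ¬medium=1−0.89=0.11; AND[min(a, b)] → w = 0.11
Weighted average = (0.15·75.0 + 0.17·11.7 + 0.17·74.5 + 0.15·85.0 + 0.11·10.0) / (0.15 + 0.17 + 0.17 + 0.15 + 0.11)
  = 39.7540 / 0.7500 = 53.005

53.005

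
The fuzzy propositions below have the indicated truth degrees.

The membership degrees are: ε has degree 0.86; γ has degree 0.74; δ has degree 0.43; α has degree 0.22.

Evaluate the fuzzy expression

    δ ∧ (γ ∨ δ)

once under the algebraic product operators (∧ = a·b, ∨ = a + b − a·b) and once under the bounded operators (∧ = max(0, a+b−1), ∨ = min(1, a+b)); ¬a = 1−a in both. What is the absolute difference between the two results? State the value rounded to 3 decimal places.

Under algebraic product:
  γ ∨ δ = a + b − a·b on (0.7400, 0.4300) = 0.8518
  δ ∧ (γ ∨ δ) = a·b on (0.4300, 0.8518) = 0.3663
  → value = 0.3663
Under bounded:
  γ ∨ δ = min(1, a+b) on (0.74, 0.43) = 1.00
  δ ∧ (γ ∨ δ) = max(0, a+b−1) on (0.43, 1.00) = 0.43
  → value = 0.4300
|0.3663 − 0.4300| = 0.064

0.064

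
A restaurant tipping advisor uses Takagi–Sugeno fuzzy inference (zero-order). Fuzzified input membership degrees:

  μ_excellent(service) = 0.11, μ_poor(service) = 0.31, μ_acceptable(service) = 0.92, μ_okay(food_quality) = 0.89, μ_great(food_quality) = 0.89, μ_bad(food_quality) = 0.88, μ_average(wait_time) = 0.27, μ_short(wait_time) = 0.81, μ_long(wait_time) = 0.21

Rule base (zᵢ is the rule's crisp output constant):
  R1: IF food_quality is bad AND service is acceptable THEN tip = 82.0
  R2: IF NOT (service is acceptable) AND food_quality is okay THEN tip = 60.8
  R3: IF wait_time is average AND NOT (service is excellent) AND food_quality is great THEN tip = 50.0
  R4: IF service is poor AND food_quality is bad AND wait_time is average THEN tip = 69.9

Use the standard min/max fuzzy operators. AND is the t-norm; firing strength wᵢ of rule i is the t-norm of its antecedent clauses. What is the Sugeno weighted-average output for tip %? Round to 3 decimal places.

72.931

R1 (z=82.0): bad=0.88, acceptable=0.92; AND[min(a, b)] → w = 0.88
R2 (z=60.8): ¬acceptable=1−0.92=0.08, okay=0.89; AND[min(a, b)] → w = 0.08
R3 (z=50.0): average=0.27, ¬excellent=1−0.11=0.89, great=0.89; AND[min(a, b)] → w = 0.27
R4 (z=69.9): poor=0.31, bad=0.88, average=0.27; AND[min(a, b)] → w = 0.27
Weighted average = (0.88·82.0 + 0.08·60.8 + 0.27·50.0 + 0.27·69.9) / (0.88 + 0.08 + 0.27 + 0.27)
  = 109.3970 / 1.5000 = 72.931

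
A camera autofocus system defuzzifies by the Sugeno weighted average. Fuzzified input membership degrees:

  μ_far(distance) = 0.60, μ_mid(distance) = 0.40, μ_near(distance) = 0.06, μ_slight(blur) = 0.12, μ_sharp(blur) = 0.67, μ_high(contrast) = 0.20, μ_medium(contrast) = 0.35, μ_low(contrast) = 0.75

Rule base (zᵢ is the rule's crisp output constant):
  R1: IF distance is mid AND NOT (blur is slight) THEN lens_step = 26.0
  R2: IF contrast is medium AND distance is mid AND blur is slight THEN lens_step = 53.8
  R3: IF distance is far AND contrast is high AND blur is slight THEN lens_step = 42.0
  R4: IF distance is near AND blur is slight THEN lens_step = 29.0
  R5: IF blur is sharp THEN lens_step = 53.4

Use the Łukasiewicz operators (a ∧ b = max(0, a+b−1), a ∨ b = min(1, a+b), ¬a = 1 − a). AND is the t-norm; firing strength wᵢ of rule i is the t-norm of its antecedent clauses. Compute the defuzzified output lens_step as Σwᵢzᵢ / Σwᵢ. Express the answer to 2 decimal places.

R1 (z=26.0): mid=0.40, ¬slight=1−0.12=0.88; AND[max(0, a+b−1)] → w = 0.28
R2 (z=53.8): medium=0.35, mid=0.40, slight=0.12; AND[max(0, a+b−1)] → w = 0.00
R3 (z=42.0): far=0.60, high=0.20, slight=0.12; AND[max(0, a+b−1)] → w = 0.00
R4 (z=29.0): near=0.06, slight=0.12; AND[max(0, a+b−1)] → w = 0.00
R5 (z=53.4): sharp=0.67 → w = 0.67
Weighted average = (0.28·26.0 + 0.00·53.8 + 0.00·42.0 + 0.00·29.0 + 0.67·53.4) / (0.28 + 0.00 + 0.00 + 0.00 + 0.67)
  = 43.0580 / 0.9500 = 45.32

45.32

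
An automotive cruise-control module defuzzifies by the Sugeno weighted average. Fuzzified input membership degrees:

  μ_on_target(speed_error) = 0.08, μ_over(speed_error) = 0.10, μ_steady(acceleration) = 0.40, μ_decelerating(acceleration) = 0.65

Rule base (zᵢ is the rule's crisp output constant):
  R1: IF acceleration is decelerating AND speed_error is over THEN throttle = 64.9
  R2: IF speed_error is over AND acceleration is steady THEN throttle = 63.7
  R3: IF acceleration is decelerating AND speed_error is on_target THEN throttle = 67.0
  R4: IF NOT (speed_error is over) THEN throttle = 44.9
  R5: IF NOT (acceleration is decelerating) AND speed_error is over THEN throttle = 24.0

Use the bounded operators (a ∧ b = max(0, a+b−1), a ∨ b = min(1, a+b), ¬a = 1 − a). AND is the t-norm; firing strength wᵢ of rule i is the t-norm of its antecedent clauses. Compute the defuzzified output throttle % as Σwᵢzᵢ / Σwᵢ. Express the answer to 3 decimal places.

44.900

R1 (z=64.9): decelerating=0.65, over=0.10; AND[max(0, a+b−1)] → w = 0.00
R2 (z=63.7): over=0.10, steady=0.40; AND[max(0, a+b−1)] → w = 0.00
R3 (z=67.0): decelerating=0.65, on_target=0.08; AND[max(0, a+b−1)] → w = 0.00
R4 (z=44.9): ¬over=1−0.10=0.90 → w = 0.90
R5 (z=24.0): ¬decelerating=1−0.65=0.35, over=0.10; AND[max(0, a+b−1)] → w = 0.00
Weighted average = (0.00·64.9 + 0.00·63.7 + 0.00·67.0 + 0.90·44.9 + 0.00·24.0) / (0.00 + 0.00 + 0.00 + 0.90 + 0.00)
  = 40.4100 / 0.9000 = 44.900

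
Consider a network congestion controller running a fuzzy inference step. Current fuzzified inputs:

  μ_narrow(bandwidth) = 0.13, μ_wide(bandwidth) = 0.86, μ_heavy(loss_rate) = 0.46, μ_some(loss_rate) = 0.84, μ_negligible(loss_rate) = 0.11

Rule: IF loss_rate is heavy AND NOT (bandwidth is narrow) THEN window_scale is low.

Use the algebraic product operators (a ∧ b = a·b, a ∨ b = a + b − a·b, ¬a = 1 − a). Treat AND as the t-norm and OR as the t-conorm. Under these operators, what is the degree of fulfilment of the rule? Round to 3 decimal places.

0.400

firing strength: heavy=0.46, ¬narrow=1−0.13=0.87; AND[a·b] → w = 0.4002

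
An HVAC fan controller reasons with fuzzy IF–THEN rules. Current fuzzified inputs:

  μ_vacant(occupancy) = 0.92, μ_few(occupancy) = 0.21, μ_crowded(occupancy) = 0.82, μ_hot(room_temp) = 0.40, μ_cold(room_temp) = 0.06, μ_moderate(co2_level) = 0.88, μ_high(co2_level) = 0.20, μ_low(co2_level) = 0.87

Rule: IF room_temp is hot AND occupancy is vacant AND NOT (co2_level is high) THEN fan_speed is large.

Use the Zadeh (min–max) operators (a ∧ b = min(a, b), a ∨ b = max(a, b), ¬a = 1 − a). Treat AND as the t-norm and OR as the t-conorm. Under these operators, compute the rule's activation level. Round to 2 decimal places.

firing strength: hot=0.40, vacant=0.92, ¬high=1−0.20=0.80; AND[min(a, b)] → w = 0.40

0.40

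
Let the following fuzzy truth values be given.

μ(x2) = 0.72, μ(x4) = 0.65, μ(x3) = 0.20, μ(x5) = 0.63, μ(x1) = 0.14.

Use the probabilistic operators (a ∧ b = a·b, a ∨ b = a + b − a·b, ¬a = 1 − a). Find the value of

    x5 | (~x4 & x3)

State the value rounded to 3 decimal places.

0.656

~x4 = 1 − 0.6500 = 0.3500
~x4 & x3 = a·b on (0.3500, 0.2000) = 0.0700
x5 | (~x4 & x3) = a + b − a·b on (0.6300, 0.0700) = 0.6559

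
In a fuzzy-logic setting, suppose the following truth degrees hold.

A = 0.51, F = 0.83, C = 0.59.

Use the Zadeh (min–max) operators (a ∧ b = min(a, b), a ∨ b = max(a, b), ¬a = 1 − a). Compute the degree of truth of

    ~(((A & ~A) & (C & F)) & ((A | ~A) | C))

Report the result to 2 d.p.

~A = 1 − 0.51 = 0.49
A & ~A = min(a, b) on (0.51, 0.49) = 0.49
C & F = min(a, b) on (0.59, 0.83) = 0.59
(A & ~A) & (C & F) = min(a, b) on (0.49, 0.59) = 0.49
~A = 1 − 0.51 = 0.49
A | ~A = max(a, b) on (0.51, 0.49) = 0.51
(A | ~A) | C = max(a, b) on (0.51, 0.59) = 0.59
((A & ~A) & (C & F)) & ((A | ~A) | C) = min(a, b) on (0.49, 0.59) = 0.49
~(((A & ~A) & (C & F)) & ((A | ~A) | C)) = 1 − 0.49 = 0.51

0.51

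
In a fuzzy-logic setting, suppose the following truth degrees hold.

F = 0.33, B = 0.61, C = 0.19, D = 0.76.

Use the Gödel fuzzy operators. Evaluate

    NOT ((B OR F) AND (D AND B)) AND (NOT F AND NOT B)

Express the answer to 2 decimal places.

B OR F = max(a, b) on (0.61, 0.33) = 0.61
D AND B = min(a, b) on (0.76, 0.61) = 0.61
(B OR F) AND (D AND B) = min(a, b) on (0.61, 0.61) = 0.61
NOT ((B OR F) AND (D AND B)) = 1 − 0.61 = 0.39
NOT F = 1 − 0.33 = 0.67
NOT B = 1 − 0.61 = 0.39
NOT F AND NOT B = min(a, b) on (0.67, 0.39) = 0.39
NOT ((B OR F) AND (D AND B)) AND (NOT F AND NOT B) = min(a, b) on (0.39, 0.39) = 0.39

0.39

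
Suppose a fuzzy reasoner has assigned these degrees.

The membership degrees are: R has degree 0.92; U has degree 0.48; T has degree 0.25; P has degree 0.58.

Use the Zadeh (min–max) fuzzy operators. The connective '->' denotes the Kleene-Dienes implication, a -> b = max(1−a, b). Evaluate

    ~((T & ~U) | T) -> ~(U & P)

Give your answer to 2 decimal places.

0.52

~U = 1 − 0.48 = 0.52
T & ~U = min(a, b) on (0.25, 0.52) = 0.25
(T & ~U) | T = max(a, b) on (0.25, 0.25) = 0.25
~((T & ~U) | T) = 1 − 0.25 = 0.75
U & P = min(a, b) on (0.48, 0.58) = 0.48
~(U & P) = 1 − 0.48 = 0.52
~((T & ~U) | T) -> ~(U & P)  [Kleene-Dienes: max(1−a, b)] with a=0.75, b=0.52 → 0.52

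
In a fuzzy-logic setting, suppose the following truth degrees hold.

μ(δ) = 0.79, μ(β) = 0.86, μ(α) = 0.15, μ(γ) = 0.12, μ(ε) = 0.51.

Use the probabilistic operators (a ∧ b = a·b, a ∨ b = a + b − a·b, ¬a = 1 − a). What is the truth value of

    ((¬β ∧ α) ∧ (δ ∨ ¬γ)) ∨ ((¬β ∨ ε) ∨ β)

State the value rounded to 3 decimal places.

0.942

¬β = 1 − 0.8600 = 0.1400
¬β ∧ α = a·b on (0.1400, 0.1500) = 0.0210
¬γ = 1 − 0.1200 = 0.8800
δ ∨ ¬γ = a + b − a·b on (0.7900, 0.8800) = 0.9748
(¬β ∧ α) ∧ (δ ∨ ¬γ) = a·b on (0.0210, 0.9748) = 0.0205
¬β = 1 − 0.8600 = 0.1400
¬β ∨ ε = a + b − a·b on (0.1400, 0.5100) = 0.5786
(¬β ∨ ε) ∨ β = a + b − a·b on (0.5786, 0.8600) = 0.9410
((¬β ∧ α) ∧ (δ ∨ ¬γ)) ∨ ((¬β ∨ ε) ∨ β) = a + b − a·b on (0.0205, 0.9410) = 0.9422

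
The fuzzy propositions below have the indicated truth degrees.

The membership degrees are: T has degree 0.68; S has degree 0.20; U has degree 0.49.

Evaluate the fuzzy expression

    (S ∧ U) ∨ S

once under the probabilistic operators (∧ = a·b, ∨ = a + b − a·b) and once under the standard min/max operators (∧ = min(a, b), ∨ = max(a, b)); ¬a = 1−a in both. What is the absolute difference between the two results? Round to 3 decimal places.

0.078

Under probabilistic:
  S ∧ U = a·b on (0.2000, 0.4900) = 0.0980
  (S ∧ U) ∨ S = a + b − a·b on (0.0980, 0.2000) = 0.2784
  → value = 0.2784
Under standard min/max:
  S ∧ U = min(a, b) on (0.20, 0.49) = 0.20
  (S ∧ U) ∨ S = max(a, b) on (0.20, 0.20) = 0.20
  → value = 0.2000
|0.2784 − 0.2000| = 0.078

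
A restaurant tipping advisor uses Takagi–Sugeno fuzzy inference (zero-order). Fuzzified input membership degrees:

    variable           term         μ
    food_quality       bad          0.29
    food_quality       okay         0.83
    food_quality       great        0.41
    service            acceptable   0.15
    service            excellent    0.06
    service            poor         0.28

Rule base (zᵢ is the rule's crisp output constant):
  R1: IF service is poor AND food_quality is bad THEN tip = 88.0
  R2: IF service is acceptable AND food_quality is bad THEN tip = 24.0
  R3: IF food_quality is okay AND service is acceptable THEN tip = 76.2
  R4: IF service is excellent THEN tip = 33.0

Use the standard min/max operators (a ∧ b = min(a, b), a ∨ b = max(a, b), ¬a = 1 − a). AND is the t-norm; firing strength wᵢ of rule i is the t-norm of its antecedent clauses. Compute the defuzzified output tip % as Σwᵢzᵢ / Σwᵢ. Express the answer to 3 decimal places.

65.078

R1 (z=88.0): poor=0.28, bad=0.29; AND[min(a, b)] → w = 0.28
R2 (z=24.0): acceptable=0.15, bad=0.29; AND[min(a, b)] → w = 0.15
R3 (z=76.2): okay=0.83, acceptable=0.15; AND[min(a, b)] → w = 0.15
R4 (z=33.0): excellent=0.06 → w = 0.06
Weighted average = (0.28·88.0 + 0.15·24.0 + 0.15·76.2 + 0.06·33.0) / (0.28 + 0.15 + 0.15 + 0.06)
  = 41.6500 / 0.6400 = 65.078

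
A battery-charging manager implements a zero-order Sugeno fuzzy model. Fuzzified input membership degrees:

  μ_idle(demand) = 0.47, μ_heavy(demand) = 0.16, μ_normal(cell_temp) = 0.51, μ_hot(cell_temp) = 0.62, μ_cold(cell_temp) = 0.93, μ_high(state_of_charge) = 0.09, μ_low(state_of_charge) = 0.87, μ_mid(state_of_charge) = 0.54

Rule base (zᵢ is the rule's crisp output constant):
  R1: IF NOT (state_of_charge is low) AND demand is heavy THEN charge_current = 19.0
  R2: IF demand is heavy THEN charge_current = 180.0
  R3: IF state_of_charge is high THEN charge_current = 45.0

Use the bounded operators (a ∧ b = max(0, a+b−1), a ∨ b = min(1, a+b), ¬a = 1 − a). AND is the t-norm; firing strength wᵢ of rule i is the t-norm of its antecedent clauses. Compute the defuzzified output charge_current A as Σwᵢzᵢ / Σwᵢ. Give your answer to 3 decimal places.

R1 (z=19.0): ¬low=1−0.87=0.13, heavy=0.16; AND[max(0, a+b−1)] → w = 0.00
R2 (z=180.0): heavy=0.16 → w = 0.16
R3 (z=45.0): high=0.09 → w = 0.09
Weighted average = (0.00·19.0 + 0.16·180.0 + 0.09·45.0) / (0.00 + 0.16 + 0.09)
  = 32.8500 / 0.2500 = 131.400

131.400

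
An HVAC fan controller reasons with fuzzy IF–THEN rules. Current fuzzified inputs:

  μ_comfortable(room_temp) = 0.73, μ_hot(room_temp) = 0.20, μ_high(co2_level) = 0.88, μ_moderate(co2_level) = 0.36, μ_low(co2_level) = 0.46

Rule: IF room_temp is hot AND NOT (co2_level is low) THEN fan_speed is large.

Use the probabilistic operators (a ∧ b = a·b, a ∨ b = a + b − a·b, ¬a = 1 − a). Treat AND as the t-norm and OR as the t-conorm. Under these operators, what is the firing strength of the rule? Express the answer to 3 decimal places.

0.108

firing strength: hot=0.20, ¬low=1−0.46=0.54; AND[a·b] → w = 0.1080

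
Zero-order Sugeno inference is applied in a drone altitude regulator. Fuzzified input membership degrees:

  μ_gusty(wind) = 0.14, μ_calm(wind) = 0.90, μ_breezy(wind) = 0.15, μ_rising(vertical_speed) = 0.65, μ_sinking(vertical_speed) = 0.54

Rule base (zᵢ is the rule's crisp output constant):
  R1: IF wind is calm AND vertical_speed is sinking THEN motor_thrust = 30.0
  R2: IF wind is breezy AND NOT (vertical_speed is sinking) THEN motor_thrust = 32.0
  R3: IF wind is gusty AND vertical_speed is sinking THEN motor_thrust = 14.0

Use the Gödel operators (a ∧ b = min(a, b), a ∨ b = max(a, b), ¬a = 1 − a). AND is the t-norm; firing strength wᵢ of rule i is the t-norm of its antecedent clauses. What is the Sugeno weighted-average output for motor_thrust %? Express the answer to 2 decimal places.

27.66

R1 (z=30.0): calm=0.90, sinking=0.54; AND[min(a, b)] → w = 0.54
R2 (z=32.0): breezy=0.15, ¬sinking=1−0.54=0.46; AND[min(a, b)] → w = 0.15
R3 (z=14.0): gusty=0.14, sinking=0.54; AND[min(a, b)] → w = 0.14
Weighted average = (0.54·30.0 + 0.15·32.0 + 0.14·14.0) / (0.54 + 0.15 + 0.14)
  = 22.9600 / 0.8300 = 27.66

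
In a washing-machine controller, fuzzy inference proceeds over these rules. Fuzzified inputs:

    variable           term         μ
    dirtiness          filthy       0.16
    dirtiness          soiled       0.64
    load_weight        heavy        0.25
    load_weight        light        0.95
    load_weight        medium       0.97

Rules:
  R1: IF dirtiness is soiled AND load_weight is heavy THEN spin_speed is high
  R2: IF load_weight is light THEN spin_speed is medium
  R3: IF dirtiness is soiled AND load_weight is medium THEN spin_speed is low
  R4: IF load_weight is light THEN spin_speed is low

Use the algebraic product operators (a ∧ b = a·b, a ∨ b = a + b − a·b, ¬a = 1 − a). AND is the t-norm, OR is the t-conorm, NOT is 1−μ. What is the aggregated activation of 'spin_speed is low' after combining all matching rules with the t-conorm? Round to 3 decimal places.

0.981

R1: soiled=0.64, heavy=0.25; AND[a·b] → w = 0.1600
R2: light=0.95 → w = 0.9500
R3: soiled=0.64, medium=0.97; AND[a·b] → w = 0.6208
R4: light=0.95 → w = 0.9500
Rules with consequent 'low': {R3, R4} → strengths 0.6208, 0.9500
Aggregate via t-conorm [a + b − a·b]: 0.9810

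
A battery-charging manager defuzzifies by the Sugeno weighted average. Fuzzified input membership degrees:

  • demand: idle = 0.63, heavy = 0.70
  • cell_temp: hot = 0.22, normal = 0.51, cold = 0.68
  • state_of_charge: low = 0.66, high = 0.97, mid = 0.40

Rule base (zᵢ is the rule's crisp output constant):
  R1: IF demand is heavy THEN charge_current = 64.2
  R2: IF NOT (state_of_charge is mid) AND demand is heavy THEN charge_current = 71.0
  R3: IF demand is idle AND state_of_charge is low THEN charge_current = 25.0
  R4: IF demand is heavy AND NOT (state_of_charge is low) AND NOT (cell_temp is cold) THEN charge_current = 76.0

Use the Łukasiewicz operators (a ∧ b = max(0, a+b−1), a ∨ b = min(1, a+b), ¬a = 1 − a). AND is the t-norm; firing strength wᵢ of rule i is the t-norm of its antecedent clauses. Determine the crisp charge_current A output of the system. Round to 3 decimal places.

56.969

R1 (z=64.2): heavy=0.70 → w = 0.70
R2 (z=71.0): ¬mid=1−0.40=0.60, heavy=0.70; AND[max(0, a+b−1)] → w = 0.30
R3 (z=25.0): idle=0.63, low=0.66; AND[max(0, a+b−1)] → w = 0.29
R4 (z=76.0): heavy=0.70, ¬low=1−0.66=0.34, ¬cold=1−0.68=0.32; AND[max(0, a+b−1)] → w = 0.00
Weighted average = (0.70·64.2 + 0.30·71.0 + 0.29·25.0 + 0.00·76.0) / (0.70 + 0.30 + 0.29 + 0.00)
  = 73.4900 / 1.2900 = 56.969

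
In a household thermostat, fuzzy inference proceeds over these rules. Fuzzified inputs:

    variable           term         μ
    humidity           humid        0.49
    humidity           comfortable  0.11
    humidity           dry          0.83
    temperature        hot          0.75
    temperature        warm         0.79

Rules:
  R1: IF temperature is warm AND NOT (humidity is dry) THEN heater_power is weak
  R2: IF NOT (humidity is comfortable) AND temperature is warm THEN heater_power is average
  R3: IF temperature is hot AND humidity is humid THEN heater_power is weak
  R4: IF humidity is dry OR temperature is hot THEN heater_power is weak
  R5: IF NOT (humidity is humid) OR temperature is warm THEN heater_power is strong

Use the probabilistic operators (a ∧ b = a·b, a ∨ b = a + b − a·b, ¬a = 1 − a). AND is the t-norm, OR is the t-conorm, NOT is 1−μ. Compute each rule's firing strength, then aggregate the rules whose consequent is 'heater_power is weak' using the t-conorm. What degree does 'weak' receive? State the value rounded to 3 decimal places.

0.977

R1: warm=0.79, ¬dry=1−0.83=0.17; AND[a·b] → w = 0.1343
R2: ¬comfortable=1−0.11=0.89, warm=0.79; AND[a·b] → w = 0.7031
R3: hot=0.75, humid=0.49; AND[a·b] → w = 0.3675
R4: dry=0.83, hot=0.75; OR[a + b − a·b] → w = 0.9575
R5: ¬humid=1−0.49=0.51, warm=0.79; OR[a + b − a·b] → w = 0.8971
Rules with consequent 'weak': {R1, R3, R4} → strengths 0.1343, 0.3675, 0.9575
Aggregate via t-conorm [a + b − a·b]: 0.9767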